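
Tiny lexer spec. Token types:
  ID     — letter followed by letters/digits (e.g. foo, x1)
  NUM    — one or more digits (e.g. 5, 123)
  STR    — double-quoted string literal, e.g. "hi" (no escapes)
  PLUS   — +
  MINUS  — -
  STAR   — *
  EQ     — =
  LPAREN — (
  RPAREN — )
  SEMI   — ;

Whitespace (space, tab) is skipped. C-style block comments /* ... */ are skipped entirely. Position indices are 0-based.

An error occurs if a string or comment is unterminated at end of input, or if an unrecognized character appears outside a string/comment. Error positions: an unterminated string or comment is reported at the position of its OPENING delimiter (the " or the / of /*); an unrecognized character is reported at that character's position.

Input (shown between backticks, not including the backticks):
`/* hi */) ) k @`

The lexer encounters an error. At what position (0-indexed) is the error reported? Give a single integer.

Answer: 14

Derivation:
pos=0: enter COMMENT mode (saw '/*')
exit COMMENT mode (now at pos=8)
pos=8: emit RPAREN ')'
pos=10: emit RPAREN ')'
pos=12: emit ID 'k' (now at pos=13)
pos=14: ERROR — unrecognized char '@'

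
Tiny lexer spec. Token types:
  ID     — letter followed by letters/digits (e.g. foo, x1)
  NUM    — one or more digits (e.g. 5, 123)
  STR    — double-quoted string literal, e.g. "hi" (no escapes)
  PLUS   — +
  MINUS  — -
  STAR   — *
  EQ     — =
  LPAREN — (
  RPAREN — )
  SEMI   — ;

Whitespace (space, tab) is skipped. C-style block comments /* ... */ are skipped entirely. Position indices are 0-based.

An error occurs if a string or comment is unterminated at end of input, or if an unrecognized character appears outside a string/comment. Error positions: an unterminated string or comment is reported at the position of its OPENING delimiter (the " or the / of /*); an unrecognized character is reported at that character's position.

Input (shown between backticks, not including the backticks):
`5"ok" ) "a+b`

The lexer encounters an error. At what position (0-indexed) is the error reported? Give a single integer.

Answer: 8

Derivation:
pos=0: emit NUM '5' (now at pos=1)
pos=1: enter STRING mode
pos=1: emit STR "ok" (now at pos=5)
pos=6: emit RPAREN ')'
pos=8: enter STRING mode
pos=8: ERROR — unterminated string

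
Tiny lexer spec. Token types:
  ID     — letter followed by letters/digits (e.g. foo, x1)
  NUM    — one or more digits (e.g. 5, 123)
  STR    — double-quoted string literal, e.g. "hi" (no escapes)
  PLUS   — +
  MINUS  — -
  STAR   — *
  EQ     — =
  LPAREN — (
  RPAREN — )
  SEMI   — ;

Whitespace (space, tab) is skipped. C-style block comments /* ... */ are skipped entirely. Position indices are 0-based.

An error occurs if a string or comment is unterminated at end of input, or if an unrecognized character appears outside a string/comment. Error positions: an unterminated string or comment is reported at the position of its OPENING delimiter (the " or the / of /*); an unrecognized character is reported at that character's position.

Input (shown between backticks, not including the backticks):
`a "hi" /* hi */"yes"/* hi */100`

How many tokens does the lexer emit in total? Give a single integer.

Answer: 4

Derivation:
pos=0: emit ID 'a' (now at pos=1)
pos=2: enter STRING mode
pos=2: emit STR "hi" (now at pos=6)
pos=7: enter COMMENT mode (saw '/*')
exit COMMENT mode (now at pos=15)
pos=15: enter STRING mode
pos=15: emit STR "yes" (now at pos=20)
pos=20: enter COMMENT mode (saw '/*')
exit COMMENT mode (now at pos=28)
pos=28: emit NUM '100' (now at pos=31)
DONE. 4 tokens: [ID, STR, STR, NUM]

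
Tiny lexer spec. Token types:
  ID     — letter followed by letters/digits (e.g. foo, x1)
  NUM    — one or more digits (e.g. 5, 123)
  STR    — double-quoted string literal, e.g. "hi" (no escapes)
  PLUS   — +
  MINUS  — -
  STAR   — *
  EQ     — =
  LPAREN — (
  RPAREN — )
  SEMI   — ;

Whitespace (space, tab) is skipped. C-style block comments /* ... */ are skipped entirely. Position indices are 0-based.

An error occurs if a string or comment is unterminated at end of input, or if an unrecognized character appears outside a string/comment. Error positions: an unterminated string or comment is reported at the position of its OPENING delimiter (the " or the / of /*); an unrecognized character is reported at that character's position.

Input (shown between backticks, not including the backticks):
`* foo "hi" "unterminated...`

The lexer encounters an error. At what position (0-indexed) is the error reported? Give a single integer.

Answer: 11

Derivation:
pos=0: emit STAR '*'
pos=2: emit ID 'foo' (now at pos=5)
pos=6: enter STRING mode
pos=6: emit STR "hi" (now at pos=10)
pos=11: enter STRING mode
pos=11: ERROR — unterminated string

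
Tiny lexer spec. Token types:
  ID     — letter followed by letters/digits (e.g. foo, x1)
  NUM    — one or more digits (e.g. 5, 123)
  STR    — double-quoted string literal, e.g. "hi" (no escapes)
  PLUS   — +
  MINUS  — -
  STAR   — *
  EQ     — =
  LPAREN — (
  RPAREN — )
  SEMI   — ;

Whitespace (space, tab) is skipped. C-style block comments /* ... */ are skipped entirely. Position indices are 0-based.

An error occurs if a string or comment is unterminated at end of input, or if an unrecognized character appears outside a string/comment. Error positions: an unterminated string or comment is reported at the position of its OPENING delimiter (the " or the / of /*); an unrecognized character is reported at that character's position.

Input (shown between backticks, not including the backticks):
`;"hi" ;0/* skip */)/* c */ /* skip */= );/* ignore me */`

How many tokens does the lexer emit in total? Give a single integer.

Answer: 8

Derivation:
pos=0: emit SEMI ';'
pos=1: enter STRING mode
pos=1: emit STR "hi" (now at pos=5)
pos=6: emit SEMI ';'
pos=7: emit NUM '0' (now at pos=8)
pos=8: enter COMMENT mode (saw '/*')
exit COMMENT mode (now at pos=18)
pos=18: emit RPAREN ')'
pos=19: enter COMMENT mode (saw '/*')
exit COMMENT mode (now at pos=26)
pos=27: enter COMMENT mode (saw '/*')
exit COMMENT mode (now at pos=37)
pos=37: emit EQ '='
pos=39: emit RPAREN ')'
pos=40: emit SEMI ';'
pos=41: enter COMMENT mode (saw '/*')
exit COMMENT mode (now at pos=56)
DONE. 8 tokens: [SEMI, STR, SEMI, NUM, RPAREN, EQ, RPAREN, SEMI]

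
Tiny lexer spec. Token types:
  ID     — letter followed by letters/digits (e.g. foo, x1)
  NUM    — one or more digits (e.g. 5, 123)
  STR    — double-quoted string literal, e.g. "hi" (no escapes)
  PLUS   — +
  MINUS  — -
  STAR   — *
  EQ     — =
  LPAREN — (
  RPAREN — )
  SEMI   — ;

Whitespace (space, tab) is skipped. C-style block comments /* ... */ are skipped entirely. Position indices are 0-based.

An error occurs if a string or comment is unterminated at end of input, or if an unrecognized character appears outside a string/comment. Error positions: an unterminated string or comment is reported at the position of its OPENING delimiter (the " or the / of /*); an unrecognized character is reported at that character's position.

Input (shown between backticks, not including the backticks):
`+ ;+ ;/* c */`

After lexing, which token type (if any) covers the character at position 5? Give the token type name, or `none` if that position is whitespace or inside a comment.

Answer: SEMI

Derivation:
pos=0: emit PLUS '+'
pos=2: emit SEMI ';'
pos=3: emit PLUS '+'
pos=5: emit SEMI ';'
pos=6: enter COMMENT mode (saw '/*')
exit COMMENT mode (now at pos=13)
DONE. 4 tokens: [PLUS, SEMI, PLUS, SEMI]
Position 5: char is ';' -> SEMI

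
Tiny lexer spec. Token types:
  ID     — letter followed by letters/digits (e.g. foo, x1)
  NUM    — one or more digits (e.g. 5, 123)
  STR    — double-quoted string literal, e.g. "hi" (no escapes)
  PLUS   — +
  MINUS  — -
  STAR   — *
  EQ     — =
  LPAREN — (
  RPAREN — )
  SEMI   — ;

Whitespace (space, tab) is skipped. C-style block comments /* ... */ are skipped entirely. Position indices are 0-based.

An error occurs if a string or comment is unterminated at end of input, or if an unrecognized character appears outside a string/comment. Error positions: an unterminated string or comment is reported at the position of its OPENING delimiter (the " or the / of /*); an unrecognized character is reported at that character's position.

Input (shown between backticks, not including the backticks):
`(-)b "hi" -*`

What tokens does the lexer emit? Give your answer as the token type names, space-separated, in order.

pos=0: emit LPAREN '('
pos=1: emit MINUS '-'
pos=2: emit RPAREN ')'
pos=3: emit ID 'b' (now at pos=4)
pos=5: enter STRING mode
pos=5: emit STR "hi" (now at pos=9)
pos=10: emit MINUS '-'
pos=11: emit STAR '*'
DONE. 7 tokens: [LPAREN, MINUS, RPAREN, ID, STR, MINUS, STAR]

Answer: LPAREN MINUS RPAREN ID STR MINUS STAR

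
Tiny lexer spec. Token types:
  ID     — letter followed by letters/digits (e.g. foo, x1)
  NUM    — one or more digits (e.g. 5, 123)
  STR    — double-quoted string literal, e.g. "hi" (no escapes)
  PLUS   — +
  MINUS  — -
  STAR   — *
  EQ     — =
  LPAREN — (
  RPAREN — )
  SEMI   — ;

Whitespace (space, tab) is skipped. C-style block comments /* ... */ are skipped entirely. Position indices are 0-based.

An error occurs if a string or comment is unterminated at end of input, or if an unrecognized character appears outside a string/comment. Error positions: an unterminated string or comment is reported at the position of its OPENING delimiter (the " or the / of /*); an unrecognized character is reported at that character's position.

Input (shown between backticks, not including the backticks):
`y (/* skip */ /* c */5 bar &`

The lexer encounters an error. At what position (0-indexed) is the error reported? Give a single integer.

pos=0: emit ID 'y' (now at pos=1)
pos=2: emit LPAREN '('
pos=3: enter COMMENT mode (saw '/*')
exit COMMENT mode (now at pos=13)
pos=14: enter COMMENT mode (saw '/*')
exit COMMENT mode (now at pos=21)
pos=21: emit NUM '5' (now at pos=22)
pos=23: emit ID 'bar' (now at pos=26)
pos=27: ERROR — unrecognized char '&'

Answer: 27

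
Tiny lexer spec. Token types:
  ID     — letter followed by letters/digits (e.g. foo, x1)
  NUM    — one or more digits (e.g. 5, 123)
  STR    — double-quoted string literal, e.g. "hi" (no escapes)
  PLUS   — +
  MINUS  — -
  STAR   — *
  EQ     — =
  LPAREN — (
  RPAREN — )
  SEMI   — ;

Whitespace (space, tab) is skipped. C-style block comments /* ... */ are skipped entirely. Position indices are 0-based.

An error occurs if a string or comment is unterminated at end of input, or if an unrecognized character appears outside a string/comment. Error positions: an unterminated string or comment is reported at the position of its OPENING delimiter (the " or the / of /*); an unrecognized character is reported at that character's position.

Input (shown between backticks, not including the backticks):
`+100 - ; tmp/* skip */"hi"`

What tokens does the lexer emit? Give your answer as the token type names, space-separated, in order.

Answer: PLUS NUM MINUS SEMI ID STR

Derivation:
pos=0: emit PLUS '+'
pos=1: emit NUM '100' (now at pos=4)
pos=5: emit MINUS '-'
pos=7: emit SEMI ';'
pos=9: emit ID 'tmp' (now at pos=12)
pos=12: enter COMMENT mode (saw '/*')
exit COMMENT mode (now at pos=22)
pos=22: enter STRING mode
pos=22: emit STR "hi" (now at pos=26)
DONE. 6 tokens: [PLUS, NUM, MINUS, SEMI, ID, STR]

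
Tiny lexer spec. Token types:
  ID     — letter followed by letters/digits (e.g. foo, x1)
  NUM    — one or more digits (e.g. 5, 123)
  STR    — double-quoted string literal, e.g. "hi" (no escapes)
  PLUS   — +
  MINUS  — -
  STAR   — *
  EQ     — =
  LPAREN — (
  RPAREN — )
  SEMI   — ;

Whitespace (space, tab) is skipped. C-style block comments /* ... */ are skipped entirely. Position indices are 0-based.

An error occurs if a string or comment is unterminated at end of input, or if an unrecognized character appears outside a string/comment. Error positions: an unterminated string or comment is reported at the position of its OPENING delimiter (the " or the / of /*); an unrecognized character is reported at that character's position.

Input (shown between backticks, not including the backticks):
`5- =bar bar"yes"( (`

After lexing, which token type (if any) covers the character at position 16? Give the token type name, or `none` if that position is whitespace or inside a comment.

pos=0: emit NUM '5' (now at pos=1)
pos=1: emit MINUS '-'
pos=3: emit EQ '='
pos=4: emit ID 'bar' (now at pos=7)
pos=8: emit ID 'bar' (now at pos=11)
pos=11: enter STRING mode
pos=11: emit STR "yes" (now at pos=16)
pos=16: emit LPAREN '('
pos=18: emit LPAREN '('
DONE. 8 tokens: [NUM, MINUS, EQ, ID, ID, STR, LPAREN, LPAREN]
Position 16: char is '(' -> LPAREN

Answer: LPAREN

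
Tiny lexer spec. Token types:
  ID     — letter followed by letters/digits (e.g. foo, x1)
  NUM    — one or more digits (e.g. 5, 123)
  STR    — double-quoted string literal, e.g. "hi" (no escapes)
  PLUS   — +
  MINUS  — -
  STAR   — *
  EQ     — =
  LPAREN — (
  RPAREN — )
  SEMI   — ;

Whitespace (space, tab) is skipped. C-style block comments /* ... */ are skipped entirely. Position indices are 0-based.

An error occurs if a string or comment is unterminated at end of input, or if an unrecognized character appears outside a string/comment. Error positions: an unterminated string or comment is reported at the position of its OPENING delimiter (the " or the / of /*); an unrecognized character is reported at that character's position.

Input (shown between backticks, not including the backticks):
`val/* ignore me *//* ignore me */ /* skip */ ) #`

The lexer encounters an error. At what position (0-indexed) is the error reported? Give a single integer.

Answer: 47

Derivation:
pos=0: emit ID 'val' (now at pos=3)
pos=3: enter COMMENT mode (saw '/*')
exit COMMENT mode (now at pos=18)
pos=18: enter COMMENT mode (saw '/*')
exit COMMENT mode (now at pos=33)
pos=34: enter COMMENT mode (saw '/*')
exit COMMENT mode (now at pos=44)
pos=45: emit RPAREN ')'
pos=47: ERROR — unrecognized char '#'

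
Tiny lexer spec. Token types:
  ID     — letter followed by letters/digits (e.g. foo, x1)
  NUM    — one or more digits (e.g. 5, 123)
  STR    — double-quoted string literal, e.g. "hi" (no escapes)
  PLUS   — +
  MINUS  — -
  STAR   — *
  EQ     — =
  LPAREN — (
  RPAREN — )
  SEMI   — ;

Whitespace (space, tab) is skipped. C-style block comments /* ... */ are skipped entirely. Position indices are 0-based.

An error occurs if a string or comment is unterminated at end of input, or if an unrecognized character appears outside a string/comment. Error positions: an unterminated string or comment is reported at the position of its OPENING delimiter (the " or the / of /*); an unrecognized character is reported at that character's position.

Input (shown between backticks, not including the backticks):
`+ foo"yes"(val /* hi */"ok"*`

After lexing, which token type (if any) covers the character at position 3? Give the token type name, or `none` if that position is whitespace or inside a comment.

Answer: ID

Derivation:
pos=0: emit PLUS '+'
pos=2: emit ID 'foo' (now at pos=5)
pos=5: enter STRING mode
pos=5: emit STR "yes" (now at pos=10)
pos=10: emit LPAREN '('
pos=11: emit ID 'val' (now at pos=14)
pos=15: enter COMMENT mode (saw '/*')
exit COMMENT mode (now at pos=23)
pos=23: enter STRING mode
pos=23: emit STR "ok" (now at pos=27)
pos=27: emit STAR '*'
DONE. 7 tokens: [PLUS, ID, STR, LPAREN, ID, STR, STAR]
Position 3: char is 'o' -> ID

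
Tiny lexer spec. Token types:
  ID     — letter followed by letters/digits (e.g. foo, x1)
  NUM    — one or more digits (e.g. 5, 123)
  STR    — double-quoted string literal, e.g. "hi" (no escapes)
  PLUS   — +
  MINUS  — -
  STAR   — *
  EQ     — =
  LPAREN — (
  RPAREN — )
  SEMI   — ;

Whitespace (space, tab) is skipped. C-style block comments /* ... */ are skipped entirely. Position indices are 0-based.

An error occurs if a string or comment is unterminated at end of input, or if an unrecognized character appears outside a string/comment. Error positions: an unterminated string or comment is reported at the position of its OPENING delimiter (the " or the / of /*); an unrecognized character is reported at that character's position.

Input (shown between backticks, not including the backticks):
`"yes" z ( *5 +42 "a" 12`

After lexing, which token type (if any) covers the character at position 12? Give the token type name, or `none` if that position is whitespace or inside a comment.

Answer: none

Derivation:
pos=0: enter STRING mode
pos=0: emit STR "yes" (now at pos=5)
pos=6: emit ID 'z' (now at pos=7)
pos=8: emit LPAREN '('
pos=10: emit STAR '*'
pos=11: emit NUM '5' (now at pos=12)
pos=13: emit PLUS '+'
pos=14: emit NUM '42' (now at pos=16)
pos=17: enter STRING mode
pos=17: emit STR "a" (now at pos=20)
pos=21: emit NUM '12' (now at pos=23)
DONE. 9 tokens: [STR, ID, LPAREN, STAR, NUM, PLUS, NUM, STR, NUM]
Position 12: char is ' ' -> none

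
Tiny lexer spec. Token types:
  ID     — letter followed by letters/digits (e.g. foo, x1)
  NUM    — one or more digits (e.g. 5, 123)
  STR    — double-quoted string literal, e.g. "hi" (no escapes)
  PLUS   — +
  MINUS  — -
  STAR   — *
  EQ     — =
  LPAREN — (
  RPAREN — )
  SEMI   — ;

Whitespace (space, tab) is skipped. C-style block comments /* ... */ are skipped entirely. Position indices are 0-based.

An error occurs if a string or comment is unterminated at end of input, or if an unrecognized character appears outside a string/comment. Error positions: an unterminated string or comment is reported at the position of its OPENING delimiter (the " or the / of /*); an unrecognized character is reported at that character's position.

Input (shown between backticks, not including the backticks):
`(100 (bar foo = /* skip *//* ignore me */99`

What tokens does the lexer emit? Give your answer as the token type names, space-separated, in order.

Answer: LPAREN NUM LPAREN ID ID EQ NUM

Derivation:
pos=0: emit LPAREN '('
pos=1: emit NUM '100' (now at pos=4)
pos=5: emit LPAREN '('
pos=6: emit ID 'bar' (now at pos=9)
pos=10: emit ID 'foo' (now at pos=13)
pos=14: emit EQ '='
pos=16: enter COMMENT mode (saw '/*')
exit COMMENT mode (now at pos=26)
pos=26: enter COMMENT mode (saw '/*')
exit COMMENT mode (now at pos=41)
pos=41: emit NUM '99' (now at pos=43)
DONE. 7 tokens: [LPAREN, NUM, LPAREN, ID, ID, EQ, NUM]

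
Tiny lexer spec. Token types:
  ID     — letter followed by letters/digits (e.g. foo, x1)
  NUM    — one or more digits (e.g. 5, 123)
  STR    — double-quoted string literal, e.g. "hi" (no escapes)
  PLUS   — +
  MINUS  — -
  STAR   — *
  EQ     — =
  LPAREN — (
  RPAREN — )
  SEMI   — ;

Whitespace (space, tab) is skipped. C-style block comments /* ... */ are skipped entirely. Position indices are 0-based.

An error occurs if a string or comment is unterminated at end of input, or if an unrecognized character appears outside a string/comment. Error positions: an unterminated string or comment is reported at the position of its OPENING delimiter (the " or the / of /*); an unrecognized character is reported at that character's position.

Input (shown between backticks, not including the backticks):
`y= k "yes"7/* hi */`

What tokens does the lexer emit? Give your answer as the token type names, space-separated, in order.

Answer: ID EQ ID STR NUM

Derivation:
pos=0: emit ID 'y' (now at pos=1)
pos=1: emit EQ '='
pos=3: emit ID 'k' (now at pos=4)
pos=5: enter STRING mode
pos=5: emit STR "yes" (now at pos=10)
pos=10: emit NUM '7' (now at pos=11)
pos=11: enter COMMENT mode (saw '/*')
exit COMMENT mode (now at pos=19)
DONE. 5 tokens: [ID, EQ, ID, STR, NUM]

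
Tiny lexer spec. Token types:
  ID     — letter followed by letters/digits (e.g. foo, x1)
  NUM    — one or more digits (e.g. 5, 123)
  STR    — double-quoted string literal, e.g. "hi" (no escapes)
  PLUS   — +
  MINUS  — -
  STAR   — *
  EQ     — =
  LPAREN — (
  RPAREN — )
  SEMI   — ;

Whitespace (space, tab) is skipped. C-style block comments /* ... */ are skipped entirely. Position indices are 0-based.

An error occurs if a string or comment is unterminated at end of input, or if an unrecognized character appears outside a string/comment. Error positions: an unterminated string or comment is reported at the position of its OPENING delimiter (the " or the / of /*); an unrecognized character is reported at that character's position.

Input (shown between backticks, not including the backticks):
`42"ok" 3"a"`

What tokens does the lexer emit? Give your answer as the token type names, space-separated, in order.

Answer: NUM STR NUM STR

Derivation:
pos=0: emit NUM '42' (now at pos=2)
pos=2: enter STRING mode
pos=2: emit STR "ok" (now at pos=6)
pos=7: emit NUM '3' (now at pos=8)
pos=8: enter STRING mode
pos=8: emit STR "a" (now at pos=11)
DONE. 4 tokens: [NUM, STR, NUM, STR]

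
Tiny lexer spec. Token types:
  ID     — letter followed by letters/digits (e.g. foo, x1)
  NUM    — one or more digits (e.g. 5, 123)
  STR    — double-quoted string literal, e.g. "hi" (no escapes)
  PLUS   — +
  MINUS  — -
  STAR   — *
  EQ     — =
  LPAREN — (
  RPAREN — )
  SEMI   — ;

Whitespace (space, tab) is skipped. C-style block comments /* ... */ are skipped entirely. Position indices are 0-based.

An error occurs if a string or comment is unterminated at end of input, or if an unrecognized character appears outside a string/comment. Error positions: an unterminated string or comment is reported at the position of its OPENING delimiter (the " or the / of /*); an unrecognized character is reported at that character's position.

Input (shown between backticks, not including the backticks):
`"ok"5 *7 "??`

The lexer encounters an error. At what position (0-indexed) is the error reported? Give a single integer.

pos=0: enter STRING mode
pos=0: emit STR "ok" (now at pos=4)
pos=4: emit NUM '5' (now at pos=5)
pos=6: emit STAR '*'
pos=7: emit NUM '7' (now at pos=8)
pos=9: enter STRING mode
pos=9: ERROR — unterminated string

Answer: 9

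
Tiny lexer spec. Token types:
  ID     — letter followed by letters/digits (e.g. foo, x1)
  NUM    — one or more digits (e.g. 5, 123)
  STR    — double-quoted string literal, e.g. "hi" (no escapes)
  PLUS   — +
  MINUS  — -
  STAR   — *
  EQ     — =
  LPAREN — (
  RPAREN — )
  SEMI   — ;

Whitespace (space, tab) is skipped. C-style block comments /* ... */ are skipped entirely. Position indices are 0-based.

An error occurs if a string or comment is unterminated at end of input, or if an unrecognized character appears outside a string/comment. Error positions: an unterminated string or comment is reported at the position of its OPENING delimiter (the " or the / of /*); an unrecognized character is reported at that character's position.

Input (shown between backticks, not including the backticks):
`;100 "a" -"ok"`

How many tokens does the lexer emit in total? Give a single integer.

pos=0: emit SEMI ';'
pos=1: emit NUM '100' (now at pos=4)
pos=5: enter STRING mode
pos=5: emit STR "a" (now at pos=8)
pos=9: emit MINUS '-'
pos=10: enter STRING mode
pos=10: emit STR "ok" (now at pos=14)
DONE. 5 tokens: [SEMI, NUM, STR, MINUS, STR]

Answer: 5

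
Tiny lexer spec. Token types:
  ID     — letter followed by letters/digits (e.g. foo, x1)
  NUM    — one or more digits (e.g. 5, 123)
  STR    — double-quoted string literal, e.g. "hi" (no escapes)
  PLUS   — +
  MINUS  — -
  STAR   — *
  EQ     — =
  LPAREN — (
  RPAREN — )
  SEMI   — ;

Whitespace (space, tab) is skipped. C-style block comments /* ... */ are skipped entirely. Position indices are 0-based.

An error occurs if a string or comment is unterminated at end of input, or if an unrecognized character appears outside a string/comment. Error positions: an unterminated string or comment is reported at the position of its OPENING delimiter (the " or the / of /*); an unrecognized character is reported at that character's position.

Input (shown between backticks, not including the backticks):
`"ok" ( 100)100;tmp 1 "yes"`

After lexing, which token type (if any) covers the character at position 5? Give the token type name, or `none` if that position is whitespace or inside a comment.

pos=0: enter STRING mode
pos=0: emit STR "ok" (now at pos=4)
pos=5: emit LPAREN '('
pos=7: emit NUM '100' (now at pos=10)
pos=10: emit RPAREN ')'
pos=11: emit NUM '100' (now at pos=14)
pos=14: emit SEMI ';'
pos=15: emit ID 'tmp' (now at pos=18)
pos=19: emit NUM '1' (now at pos=20)
pos=21: enter STRING mode
pos=21: emit STR "yes" (now at pos=26)
DONE. 9 tokens: [STR, LPAREN, NUM, RPAREN, NUM, SEMI, ID, NUM, STR]
Position 5: char is '(' -> LPAREN

Answer: LPAREN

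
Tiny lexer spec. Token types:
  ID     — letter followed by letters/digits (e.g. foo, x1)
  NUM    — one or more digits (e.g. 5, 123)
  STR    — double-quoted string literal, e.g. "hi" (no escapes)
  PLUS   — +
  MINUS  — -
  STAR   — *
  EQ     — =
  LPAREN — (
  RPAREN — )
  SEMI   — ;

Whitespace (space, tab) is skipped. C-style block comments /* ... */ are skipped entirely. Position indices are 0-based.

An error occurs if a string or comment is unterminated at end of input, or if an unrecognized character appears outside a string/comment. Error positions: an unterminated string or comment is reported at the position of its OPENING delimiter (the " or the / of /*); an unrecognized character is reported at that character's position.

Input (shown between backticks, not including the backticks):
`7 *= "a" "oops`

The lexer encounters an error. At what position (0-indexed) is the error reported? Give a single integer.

pos=0: emit NUM '7' (now at pos=1)
pos=2: emit STAR '*'
pos=3: emit EQ '='
pos=5: enter STRING mode
pos=5: emit STR "a" (now at pos=8)
pos=9: enter STRING mode
pos=9: ERROR — unterminated string

Answer: 9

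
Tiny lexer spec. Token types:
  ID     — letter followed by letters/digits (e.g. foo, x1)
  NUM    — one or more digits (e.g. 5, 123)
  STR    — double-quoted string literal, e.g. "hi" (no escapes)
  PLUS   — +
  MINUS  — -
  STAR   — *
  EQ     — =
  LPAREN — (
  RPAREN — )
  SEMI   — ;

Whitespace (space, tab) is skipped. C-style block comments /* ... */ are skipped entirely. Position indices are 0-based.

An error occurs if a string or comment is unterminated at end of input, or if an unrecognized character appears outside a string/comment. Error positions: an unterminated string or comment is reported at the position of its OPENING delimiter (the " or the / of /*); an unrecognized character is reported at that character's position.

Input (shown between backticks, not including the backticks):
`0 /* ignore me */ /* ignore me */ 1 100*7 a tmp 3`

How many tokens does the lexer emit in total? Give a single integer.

Answer: 8

Derivation:
pos=0: emit NUM '0' (now at pos=1)
pos=2: enter COMMENT mode (saw '/*')
exit COMMENT mode (now at pos=17)
pos=18: enter COMMENT mode (saw '/*')
exit COMMENT mode (now at pos=33)
pos=34: emit NUM '1' (now at pos=35)
pos=36: emit NUM '100' (now at pos=39)
pos=39: emit STAR '*'
pos=40: emit NUM '7' (now at pos=41)
pos=42: emit ID 'a' (now at pos=43)
pos=44: emit ID 'tmp' (now at pos=47)
pos=48: emit NUM '3' (now at pos=49)
DONE. 8 tokens: [NUM, NUM, NUM, STAR, NUM, ID, ID, NUM]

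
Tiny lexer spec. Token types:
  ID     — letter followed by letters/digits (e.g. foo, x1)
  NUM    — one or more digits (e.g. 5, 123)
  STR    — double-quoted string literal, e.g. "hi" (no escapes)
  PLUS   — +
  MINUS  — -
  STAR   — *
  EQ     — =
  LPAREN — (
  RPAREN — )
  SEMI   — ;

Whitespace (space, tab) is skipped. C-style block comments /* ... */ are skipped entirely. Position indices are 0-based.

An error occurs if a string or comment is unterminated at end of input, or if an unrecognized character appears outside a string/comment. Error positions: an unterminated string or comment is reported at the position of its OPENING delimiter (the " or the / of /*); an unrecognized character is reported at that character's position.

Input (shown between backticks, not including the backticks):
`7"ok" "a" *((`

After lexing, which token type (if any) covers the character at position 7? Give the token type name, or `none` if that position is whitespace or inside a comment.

Answer: STR

Derivation:
pos=0: emit NUM '7' (now at pos=1)
pos=1: enter STRING mode
pos=1: emit STR "ok" (now at pos=5)
pos=6: enter STRING mode
pos=6: emit STR "a" (now at pos=9)
pos=10: emit STAR '*'
pos=11: emit LPAREN '('
pos=12: emit LPAREN '('
DONE. 6 tokens: [NUM, STR, STR, STAR, LPAREN, LPAREN]
Position 7: char is 'a' -> STR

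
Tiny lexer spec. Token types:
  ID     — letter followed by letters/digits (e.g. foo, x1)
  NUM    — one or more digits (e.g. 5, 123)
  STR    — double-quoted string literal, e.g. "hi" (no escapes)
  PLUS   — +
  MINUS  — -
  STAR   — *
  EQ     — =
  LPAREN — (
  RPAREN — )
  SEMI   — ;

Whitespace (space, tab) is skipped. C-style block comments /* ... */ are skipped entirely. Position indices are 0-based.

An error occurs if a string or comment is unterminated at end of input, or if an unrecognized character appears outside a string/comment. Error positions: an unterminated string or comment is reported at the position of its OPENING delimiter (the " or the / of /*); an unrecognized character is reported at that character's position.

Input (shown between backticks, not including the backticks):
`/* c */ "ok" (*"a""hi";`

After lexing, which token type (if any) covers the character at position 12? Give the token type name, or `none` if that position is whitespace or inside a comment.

Answer: none

Derivation:
pos=0: enter COMMENT mode (saw '/*')
exit COMMENT mode (now at pos=7)
pos=8: enter STRING mode
pos=8: emit STR "ok" (now at pos=12)
pos=13: emit LPAREN '('
pos=14: emit STAR '*'
pos=15: enter STRING mode
pos=15: emit STR "a" (now at pos=18)
pos=18: enter STRING mode
pos=18: emit STR "hi" (now at pos=22)
pos=22: emit SEMI ';'
DONE. 6 tokens: [STR, LPAREN, STAR, STR, STR, SEMI]
Position 12: char is ' ' -> none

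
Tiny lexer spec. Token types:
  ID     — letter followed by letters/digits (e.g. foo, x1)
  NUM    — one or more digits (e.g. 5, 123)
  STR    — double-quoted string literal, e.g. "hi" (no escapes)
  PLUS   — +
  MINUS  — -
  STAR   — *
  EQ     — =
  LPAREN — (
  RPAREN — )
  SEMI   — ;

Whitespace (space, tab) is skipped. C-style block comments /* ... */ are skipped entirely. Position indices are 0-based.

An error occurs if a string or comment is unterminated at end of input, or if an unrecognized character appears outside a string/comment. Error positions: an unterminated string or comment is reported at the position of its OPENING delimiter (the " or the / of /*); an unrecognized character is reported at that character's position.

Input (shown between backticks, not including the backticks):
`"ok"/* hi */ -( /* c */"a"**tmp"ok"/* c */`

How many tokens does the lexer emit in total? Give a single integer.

Answer: 8

Derivation:
pos=0: enter STRING mode
pos=0: emit STR "ok" (now at pos=4)
pos=4: enter COMMENT mode (saw '/*')
exit COMMENT mode (now at pos=12)
pos=13: emit MINUS '-'
pos=14: emit LPAREN '('
pos=16: enter COMMENT mode (saw '/*')
exit COMMENT mode (now at pos=23)
pos=23: enter STRING mode
pos=23: emit STR "a" (now at pos=26)
pos=26: emit STAR '*'
pos=27: emit STAR '*'
pos=28: emit ID 'tmp' (now at pos=31)
pos=31: enter STRING mode
pos=31: emit STR "ok" (now at pos=35)
pos=35: enter COMMENT mode (saw '/*')
exit COMMENT mode (now at pos=42)
DONE. 8 tokens: [STR, MINUS, LPAREN, STR, STAR, STAR, ID, STR]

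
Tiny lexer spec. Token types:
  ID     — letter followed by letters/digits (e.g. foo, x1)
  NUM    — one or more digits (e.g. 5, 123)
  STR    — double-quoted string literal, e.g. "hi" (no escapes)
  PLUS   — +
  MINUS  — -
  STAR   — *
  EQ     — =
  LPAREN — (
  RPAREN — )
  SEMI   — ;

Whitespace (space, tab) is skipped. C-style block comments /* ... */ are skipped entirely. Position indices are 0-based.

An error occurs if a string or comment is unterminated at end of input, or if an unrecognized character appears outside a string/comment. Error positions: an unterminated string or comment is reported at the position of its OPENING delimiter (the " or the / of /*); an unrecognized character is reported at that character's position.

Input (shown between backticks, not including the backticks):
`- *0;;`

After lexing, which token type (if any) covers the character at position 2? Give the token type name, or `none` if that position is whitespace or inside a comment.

pos=0: emit MINUS '-'
pos=2: emit STAR '*'
pos=3: emit NUM '0' (now at pos=4)
pos=4: emit SEMI ';'
pos=5: emit SEMI ';'
DONE. 5 tokens: [MINUS, STAR, NUM, SEMI, SEMI]
Position 2: char is '*' -> STAR

Answer: STAR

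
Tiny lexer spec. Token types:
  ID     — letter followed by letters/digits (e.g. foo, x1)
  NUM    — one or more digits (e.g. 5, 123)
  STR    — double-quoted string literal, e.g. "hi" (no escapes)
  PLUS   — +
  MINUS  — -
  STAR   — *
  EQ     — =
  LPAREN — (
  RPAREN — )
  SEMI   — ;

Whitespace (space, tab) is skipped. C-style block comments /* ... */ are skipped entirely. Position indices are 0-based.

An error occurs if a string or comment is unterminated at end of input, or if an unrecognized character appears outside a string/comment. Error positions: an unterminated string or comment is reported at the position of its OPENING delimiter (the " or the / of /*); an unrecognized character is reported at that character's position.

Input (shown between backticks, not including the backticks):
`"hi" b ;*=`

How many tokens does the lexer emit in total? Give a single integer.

Answer: 5

Derivation:
pos=0: enter STRING mode
pos=0: emit STR "hi" (now at pos=4)
pos=5: emit ID 'b' (now at pos=6)
pos=7: emit SEMI ';'
pos=8: emit STAR '*'
pos=9: emit EQ '='
DONE. 5 tokens: [STR, ID, SEMI, STAR, EQ]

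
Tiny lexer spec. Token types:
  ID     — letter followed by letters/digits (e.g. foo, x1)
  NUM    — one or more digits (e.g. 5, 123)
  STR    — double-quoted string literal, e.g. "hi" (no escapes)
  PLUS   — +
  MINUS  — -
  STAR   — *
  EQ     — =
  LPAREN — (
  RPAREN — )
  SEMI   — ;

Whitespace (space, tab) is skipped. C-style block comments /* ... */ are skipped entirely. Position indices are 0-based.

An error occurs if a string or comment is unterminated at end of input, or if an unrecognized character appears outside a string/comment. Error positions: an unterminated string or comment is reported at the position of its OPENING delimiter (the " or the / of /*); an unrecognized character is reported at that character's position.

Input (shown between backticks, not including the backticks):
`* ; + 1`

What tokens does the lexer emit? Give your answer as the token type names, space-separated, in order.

pos=0: emit STAR '*'
pos=2: emit SEMI ';'
pos=4: emit PLUS '+'
pos=6: emit NUM '1' (now at pos=7)
DONE. 4 tokens: [STAR, SEMI, PLUS, NUM]

Answer: STAR SEMI PLUS NUM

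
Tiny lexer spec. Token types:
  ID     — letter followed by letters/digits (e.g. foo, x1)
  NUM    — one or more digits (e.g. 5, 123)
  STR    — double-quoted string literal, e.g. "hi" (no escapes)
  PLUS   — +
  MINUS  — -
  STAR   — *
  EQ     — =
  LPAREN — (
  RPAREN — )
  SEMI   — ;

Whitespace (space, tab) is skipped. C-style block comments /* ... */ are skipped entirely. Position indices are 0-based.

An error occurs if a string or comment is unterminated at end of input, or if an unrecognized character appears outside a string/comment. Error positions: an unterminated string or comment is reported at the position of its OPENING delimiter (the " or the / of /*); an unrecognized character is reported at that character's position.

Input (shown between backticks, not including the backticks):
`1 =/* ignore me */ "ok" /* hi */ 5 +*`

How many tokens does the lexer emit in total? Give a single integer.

pos=0: emit NUM '1' (now at pos=1)
pos=2: emit EQ '='
pos=3: enter COMMENT mode (saw '/*')
exit COMMENT mode (now at pos=18)
pos=19: enter STRING mode
pos=19: emit STR "ok" (now at pos=23)
pos=24: enter COMMENT mode (saw '/*')
exit COMMENT mode (now at pos=32)
pos=33: emit NUM '5' (now at pos=34)
pos=35: emit PLUS '+'
pos=36: emit STAR '*'
DONE. 6 tokens: [NUM, EQ, STR, NUM, PLUS, STAR]

Answer: 6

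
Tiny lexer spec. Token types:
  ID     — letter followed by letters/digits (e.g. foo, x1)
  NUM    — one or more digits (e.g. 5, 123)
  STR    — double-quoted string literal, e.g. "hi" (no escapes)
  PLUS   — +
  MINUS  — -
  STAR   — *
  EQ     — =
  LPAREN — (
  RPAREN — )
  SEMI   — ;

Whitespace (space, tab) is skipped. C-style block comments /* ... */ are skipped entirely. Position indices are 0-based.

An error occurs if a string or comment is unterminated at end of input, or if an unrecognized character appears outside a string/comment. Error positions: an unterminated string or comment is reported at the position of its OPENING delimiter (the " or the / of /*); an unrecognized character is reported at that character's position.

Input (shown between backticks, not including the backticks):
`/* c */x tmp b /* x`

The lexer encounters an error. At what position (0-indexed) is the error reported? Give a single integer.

pos=0: enter COMMENT mode (saw '/*')
exit COMMENT mode (now at pos=7)
pos=7: emit ID 'x' (now at pos=8)
pos=9: emit ID 'tmp' (now at pos=12)
pos=13: emit ID 'b' (now at pos=14)
pos=15: enter COMMENT mode (saw '/*')
pos=15: ERROR — unterminated comment (reached EOF)

Answer: 15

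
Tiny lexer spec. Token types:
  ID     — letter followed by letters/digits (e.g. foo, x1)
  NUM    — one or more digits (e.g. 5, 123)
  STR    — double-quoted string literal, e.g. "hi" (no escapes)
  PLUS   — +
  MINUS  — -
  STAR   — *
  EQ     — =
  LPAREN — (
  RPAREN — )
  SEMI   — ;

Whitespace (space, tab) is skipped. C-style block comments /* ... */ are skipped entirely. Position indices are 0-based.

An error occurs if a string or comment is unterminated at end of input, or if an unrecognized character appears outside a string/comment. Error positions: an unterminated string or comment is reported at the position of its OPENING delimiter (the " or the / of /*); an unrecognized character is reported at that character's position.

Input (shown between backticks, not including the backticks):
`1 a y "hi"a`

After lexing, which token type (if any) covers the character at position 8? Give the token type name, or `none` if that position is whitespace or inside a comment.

pos=0: emit NUM '1' (now at pos=1)
pos=2: emit ID 'a' (now at pos=3)
pos=4: emit ID 'y' (now at pos=5)
pos=6: enter STRING mode
pos=6: emit STR "hi" (now at pos=10)
pos=10: emit ID 'a' (now at pos=11)
DONE. 5 tokens: [NUM, ID, ID, STR, ID]
Position 8: char is 'i' -> STR

Answer: STR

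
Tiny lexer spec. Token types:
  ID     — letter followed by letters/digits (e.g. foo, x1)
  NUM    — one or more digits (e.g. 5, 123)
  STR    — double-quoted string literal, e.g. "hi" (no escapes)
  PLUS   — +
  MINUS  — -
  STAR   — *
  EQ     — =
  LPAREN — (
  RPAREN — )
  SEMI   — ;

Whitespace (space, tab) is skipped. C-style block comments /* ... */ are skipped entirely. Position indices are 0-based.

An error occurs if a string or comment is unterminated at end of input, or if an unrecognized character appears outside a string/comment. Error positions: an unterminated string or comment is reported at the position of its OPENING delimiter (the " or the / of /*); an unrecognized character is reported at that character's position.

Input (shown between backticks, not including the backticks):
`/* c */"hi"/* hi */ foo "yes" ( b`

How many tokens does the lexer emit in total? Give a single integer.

Answer: 5

Derivation:
pos=0: enter COMMENT mode (saw '/*')
exit COMMENT mode (now at pos=7)
pos=7: enter STRING mode
pos=7: emit STR "hi" (now at pos=11)
pos=11: enter COMMENT mode (saw '/*')
exit COMMENT mode (now at pos=19)
pos=20: emit ID 'foo' (now at pos=23)
pos=24: enter STRING mode
pos=24: emit STR "yes" (now at pos=29)
pos=30: emit LPAREN '('
pos=32: emit ID 'b' (now at pos=33)
DONE. 5 tokens: [STR, ID, STR, LPAREN, ID]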